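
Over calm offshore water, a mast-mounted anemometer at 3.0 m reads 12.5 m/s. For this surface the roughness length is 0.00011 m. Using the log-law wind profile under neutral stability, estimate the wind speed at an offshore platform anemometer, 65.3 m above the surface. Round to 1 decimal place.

Log law: V(z) ∝ ln(z/z₀), so V₂/V₁ = ln(z₂/z₀) / ln(z₁/z₀).
ln(65.3/0.00011) = 13.2940, ln(3.0/0.00011) = 10.2136
V₂ = 12.5 × 13.2940/10.2136 = 12.5 × 1.3016 = 16.2699 m/s

16.3 m/s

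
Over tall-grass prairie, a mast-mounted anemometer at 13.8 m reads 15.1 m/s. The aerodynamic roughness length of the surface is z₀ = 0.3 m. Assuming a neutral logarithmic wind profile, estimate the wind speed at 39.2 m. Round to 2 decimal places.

Log law: V(z) ∝ ln(z/z₀), so V₂/V₁ = ln(z₂/z₀) / ln(z₁/z₀).
ln(39.2/0.3) = 4.8726, ln(13.8/0.3) = 3.8286
V₂ = 15.1 × 4.8726/3.8286 = 15.1 × 1.2727 = 19.2175 m/s

19.22 m/s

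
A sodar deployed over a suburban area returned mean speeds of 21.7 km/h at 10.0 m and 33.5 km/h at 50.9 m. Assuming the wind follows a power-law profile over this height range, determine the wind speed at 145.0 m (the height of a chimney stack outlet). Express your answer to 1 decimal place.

First find α: α = ln(V₂/V₁)/ln(z₂/z₁) = ln(33.5/21.7)/ln(50.9/10.0) = 0.43423/1.62728 = 0.2668
Extrapolate from 50.9 m to 145.0 m: V₃ = 33.5 × (145.0/50.9)^0.2668 = 33.5 × 1.3223 = 44.2962 km/h

44.3 km/h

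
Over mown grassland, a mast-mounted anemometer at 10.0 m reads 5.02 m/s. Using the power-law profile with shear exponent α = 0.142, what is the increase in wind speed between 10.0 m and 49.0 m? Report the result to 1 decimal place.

1.3 m/s

Power law: V₂ = V₁ · (z₂/z₁)^α = 5.02 × (4.9000)^0.142 = 6.2909 m/s
ΔV = 6.2909 − 5.02 = 1.2709 m/s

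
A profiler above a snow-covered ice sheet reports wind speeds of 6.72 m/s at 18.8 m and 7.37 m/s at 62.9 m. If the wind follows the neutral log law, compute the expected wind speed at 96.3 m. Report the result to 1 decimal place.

Log law: V ∝ ln(z/z₀). From the pair, with r = V₁/V₂ = 0.91180,
ln z₀ = (ln z₁ − r·ln z₂)/(1 − r) = (2.9339 − 0.91180×4.1415)/0.08820 = -9.5518 → z₀ = 0.00007107 m
V₃ = V₁ · ln(z₃/z₀)/ln(z₁/z₀) = 6.72 × 14.1193/12.4856 = 7.5992 m/s

7.6 m/s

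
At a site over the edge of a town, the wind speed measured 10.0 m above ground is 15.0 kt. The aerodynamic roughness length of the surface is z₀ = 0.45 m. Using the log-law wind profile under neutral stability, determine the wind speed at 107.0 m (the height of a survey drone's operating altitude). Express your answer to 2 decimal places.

Log law: V(z) ∝ ln(z/z₀), so V₂/V₁ = ln(z₂/z₀) / ln(z₁/z₀).
ln(107.0/0.45) = 5.4713, ln(10.0/0.45) = 3.1011
V₂ = 15.0 × 5.4713/3.1011 = 15.0 × 1.7643 = 26.4649 kt

26.46 kt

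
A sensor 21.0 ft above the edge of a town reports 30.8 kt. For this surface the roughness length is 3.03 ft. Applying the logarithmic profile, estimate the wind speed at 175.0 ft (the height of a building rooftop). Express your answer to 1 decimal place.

64.5 kt

Log law: V(z) ∝ ln(z/z₀), so V₂/V₁ = ln(z₂/z₀) / ln(z₁/z₀).
ln(175.0/3.03) = 4.0562, ln(21.0/3.03) = 1.9360
V₂ = 30.8 × 4.0562/1.9360 = 30.8 × 2.0952 = 64.5322 kt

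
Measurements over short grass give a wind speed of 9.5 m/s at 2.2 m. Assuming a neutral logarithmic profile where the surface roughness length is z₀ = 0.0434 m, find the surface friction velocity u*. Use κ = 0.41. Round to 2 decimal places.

u* ≈ 0.99 m/s

Log law: V(z) = (u*/κ) · ln(z/z₀) ⇒ u* = κ · V / ln(z/z₀)
u* = 0.41 × 9.5 / ln(2.2/0.0434) = 0.41 × 9.5 / 3.9258
   = 3.8950 / 3.9258 = 0.9922 m/s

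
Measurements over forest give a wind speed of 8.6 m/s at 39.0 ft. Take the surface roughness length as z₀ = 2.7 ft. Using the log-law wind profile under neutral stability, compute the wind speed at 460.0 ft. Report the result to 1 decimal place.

Log law: V(z) ∝ ln(z/z₀), so V₂/V₁ = ln(z₂/z₀) / ln(z₁/z₀).
ln(460.0/2.7) = 5.1380, ln(39.0/2.7) = 2.6703
V₂ = 8.6 × 5.1380/2.6703 = 8.6 × 1.9241 = 16.5474 m/s

16.5 m/s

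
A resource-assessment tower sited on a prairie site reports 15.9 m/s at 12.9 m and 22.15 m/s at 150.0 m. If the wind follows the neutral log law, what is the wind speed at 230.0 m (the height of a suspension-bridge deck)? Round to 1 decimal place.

23.2 m/s

Log law: V ∝ ln(z/z₀). From the pair, with r = V₁/V₂ = 0.71783,
ln z₀ = (ln z₁ − r·ln z₂)/(1 − r) = (2.5572 − 0.71783×5.0106)/0.28217 = -3.6842 → z₀ = 0.02512 m
V₃ = V₁ · ln(z₃/z₀)/ln(z₁/z₀) = 15.9 × 9.1223/6.2415 = 23.2389 m/s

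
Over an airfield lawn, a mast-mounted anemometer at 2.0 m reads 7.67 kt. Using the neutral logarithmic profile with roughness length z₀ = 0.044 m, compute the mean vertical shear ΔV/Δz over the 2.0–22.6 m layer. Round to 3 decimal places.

0.237 kt/m

Log law: V₂ = V₁ · ln(z₂/z₀)/ln(z₁/z₀) = 7.67 × 6.2415/3.8167 = 12.5428 kt
ΔV/Δz = (12.5428 − 7.67)/(22.6 − 2.0) = 4.8728/20.6000 = 0.23655 kt/m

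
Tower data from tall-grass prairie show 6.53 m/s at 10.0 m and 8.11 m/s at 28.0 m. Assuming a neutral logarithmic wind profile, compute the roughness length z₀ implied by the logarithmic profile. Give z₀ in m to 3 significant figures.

Log law: V(z) ∝ ln(z/z₀). With r = V₁/V₂ = 6.53/8.11 = 0.80518,
r · ln(z₂/z₀) = ln(z₁/z₀) ⇒ ln z₀ = (ln z₁ − r·ln z₂)/(1 − r)
ln z₀ = (2.30259 − 0.80518×3.33220) / 0.19482 = -1.9527
z₀ = exp(-1.9527) = 0.1419 m

z₀ ≈ 0.142 m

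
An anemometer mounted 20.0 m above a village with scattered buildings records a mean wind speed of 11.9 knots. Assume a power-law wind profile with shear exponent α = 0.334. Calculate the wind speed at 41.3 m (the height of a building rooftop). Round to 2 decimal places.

15.16 knots

Power-law profile: V₂ = V₁ · (z₂/z₁)^α
V₂ = 11.9 × (41.3/20.0)^0.334 = 11.9 × (2.0650)^0.334
    = 11.9 × 1.2740 = 15.1611 knots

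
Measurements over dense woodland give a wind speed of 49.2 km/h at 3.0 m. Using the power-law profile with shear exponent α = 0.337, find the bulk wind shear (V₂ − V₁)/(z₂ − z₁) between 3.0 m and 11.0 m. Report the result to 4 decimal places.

Power law: V₂ = V₁ · (z₂/z₁)^α = 49.2 × (3.6667)^0.337 = 76.2298 km/h
ΔV/Δz = (76.2298 − 49.2)/(11.0 − 3.0) = 27.0298/8.0000 = 3.37872 km/h/m

3.3787 km/h/m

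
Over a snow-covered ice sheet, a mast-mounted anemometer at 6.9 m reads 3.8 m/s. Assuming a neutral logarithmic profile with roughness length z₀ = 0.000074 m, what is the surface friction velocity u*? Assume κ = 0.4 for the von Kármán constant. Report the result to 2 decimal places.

Log law: V(z) = (u*/κ) · ln(z/z₀) ⇒ u* = κ · V / ln(z/z₀)
u* = 0.4 × 3.8 / ln(6.9/0.000074) = 0.4 × 3.8 / 11.4430
   = 1.5200 / 11.4430 = 0.1328 m/s

u* ≈ 0.13 m/s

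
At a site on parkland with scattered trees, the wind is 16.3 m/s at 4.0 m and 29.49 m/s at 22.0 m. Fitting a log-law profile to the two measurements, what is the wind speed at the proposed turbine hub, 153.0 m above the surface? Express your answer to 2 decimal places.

44.50 m/s

Log law: V ∝ ln(z/z₀). From the pair, with r = V₁/V₂ = 0.55273,
ln z₀ = (ln z₁ − r·ln z₂)/(1 − r) = (1.3863 − 0.55273×3.0910)/0.44727 = -0.7204 → z₀ = 0.4866 m
V₃ = V₁ · ln(z₃/z₀)/ln(z₁/z₀) = 16.3 × 5.7508/2.1067 = 44.4955 m/s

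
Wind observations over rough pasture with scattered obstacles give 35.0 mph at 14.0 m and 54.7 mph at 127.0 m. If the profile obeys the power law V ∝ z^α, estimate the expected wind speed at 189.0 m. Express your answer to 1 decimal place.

First find α: α = ln(V₂/V₁)/ln(z₂/z₁) = ln(54.7/35.0)/ln(127.0/14.0) = 0.44652/2.20513 = 0.2025
Extrapolate from 127.0 m to 189.0 m: V₃ = 54.7 × (189.0/127.0)^0.2025 = 54.7 × 1.0838 = 59.2855 mph

59.3 mph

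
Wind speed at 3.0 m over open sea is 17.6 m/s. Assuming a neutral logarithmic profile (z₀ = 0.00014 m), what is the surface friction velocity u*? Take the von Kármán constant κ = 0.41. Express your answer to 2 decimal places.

u* ≈ 0.72 m/s

Log law: V(z) = (u*/κ) · ln(z/z₀) ⇒ u* = κ · V / ln(z/z₀)
u* = 0.41 × 17.6 / ln(3.0/0.00014) = 0.41 × 17.6 / 9.9725
   = 7.2160 / 9.9725 = 0.7236 m/s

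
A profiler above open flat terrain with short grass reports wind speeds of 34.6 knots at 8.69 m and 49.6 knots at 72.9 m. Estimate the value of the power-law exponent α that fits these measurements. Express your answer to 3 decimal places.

α ≈ 0.169

Power law: V₂/V₁ = (z₂/z₁)^α ⇒ α = ln(V₂/V₁) / ln(z₂/z₁)
α = ln(49.6/34.6) / ln(72.9/8.69) = ln(1.4335) / ln(8.3890)
  = 0.36014 / 2.12692 = 0.16932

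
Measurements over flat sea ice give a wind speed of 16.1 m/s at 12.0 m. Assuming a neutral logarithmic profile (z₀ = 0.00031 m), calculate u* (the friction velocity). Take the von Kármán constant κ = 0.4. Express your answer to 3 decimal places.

u* ≈ 0.610 m/s

Log law: V(z) = (u*/κ) · ln(z/z₀) ⇒ u* = κ · V / ln(z/z₀)
u* = 0.4 × 16.1 / ln(12.0/0.00031) = 0.4 × 16.1 / 10.5638
   = 6.4400 / 10.5638 = 0.6096 m/s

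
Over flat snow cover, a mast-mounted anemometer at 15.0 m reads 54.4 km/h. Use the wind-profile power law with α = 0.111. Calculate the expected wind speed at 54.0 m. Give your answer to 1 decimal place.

62.7 km/h

Power-law profile: V₂ = V₁ · (z₂/z₁)^α
V₂ = 54.4 × (54.0/15.0)^0.111 = 54.4 × (3.6000)^0.111
    = 54.4 × 1.1528 = 62.7117 km/h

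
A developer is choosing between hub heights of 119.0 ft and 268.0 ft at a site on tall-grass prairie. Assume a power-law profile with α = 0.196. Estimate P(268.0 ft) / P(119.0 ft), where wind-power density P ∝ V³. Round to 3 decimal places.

Speed ratio: V_B/V_A = (z_B/z_A)^α = (268.0/119.0)^0.196 = (2.2521)^0.196 = 1.17248
Power-density ratio: P_B/P_A = (V_B/V_A)³ = (1.17248)³ = 1.61184

1.612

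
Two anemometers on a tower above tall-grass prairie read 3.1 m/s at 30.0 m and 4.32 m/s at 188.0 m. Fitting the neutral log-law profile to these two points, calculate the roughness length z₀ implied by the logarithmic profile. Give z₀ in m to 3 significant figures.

z₀ ≈ 0.283 m

Log law: V(z) ∝ ln(z/z₀). With r = V₁/V₂ = 3.1/4.32 = 0.71759,
r · ln(z₂/z₀) = ln(z₁/z₀) ⇒ ln z₀ = (ln z₁ − r·ln z₂)/(1 − r)
ln z₀ = (3.40120 − 0.71759×5.23644) / 0.28241 = -1.2621
z₀ = exp(-1.2621) = 0.2831 m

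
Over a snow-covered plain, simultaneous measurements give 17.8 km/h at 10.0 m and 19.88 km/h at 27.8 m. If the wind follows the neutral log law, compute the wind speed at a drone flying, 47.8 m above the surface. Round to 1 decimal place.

Log law: V ∝ ln(z/z₀). From the pair, with r = V₁/V₂ = 0.89537,
ln z₀ = (ln z₁ − r·ln z₂)/(1 − r) = (2.3026 − 0.89537×3.3250)/0.10463 = -6.4472 → z₀ = 0.001585 m
V₃ = V₁ · ln(z₃/z₀)/ln(z₁/z₀) = 17.8 × 10.3143/8.7498 = 20.9826 km/h

21.0 km/h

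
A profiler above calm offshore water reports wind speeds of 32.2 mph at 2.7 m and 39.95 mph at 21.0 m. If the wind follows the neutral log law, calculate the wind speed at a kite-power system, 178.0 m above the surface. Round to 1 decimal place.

Log law: V ∝ ln(z/z₀). From the pair, with r = V₁/V₂ = 0.80601,
ln z₀ = (ln z₁ − r·ln z₂)/(1 − r) = (0.9933 − 0.80601×3.0445)/0.19399 = -7.5294 → z₀ = 0.0005370 m
V₃ = V₁ · ln(z₃/z₀)/ln(z₁/z₀) = 32.2 × 12.7112/8.5227 = 48.0249 mph

48.0 mph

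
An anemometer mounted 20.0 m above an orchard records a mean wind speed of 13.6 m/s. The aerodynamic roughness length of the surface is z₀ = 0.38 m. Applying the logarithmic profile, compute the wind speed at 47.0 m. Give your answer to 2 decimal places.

16.53 m/s

Log law: V(z) ∝ ln(z/z₀), so V₂/V₁ = ln(z₂/z₀) / ln(z₁/z₀).
ln(47.0/0.38) = 4.8177, ln(20.0/0.38) = 3.9633
V₂ = 13.6 × 4.8177/3.9633 = 13.6 × 1.2156 = 16.5319 m/s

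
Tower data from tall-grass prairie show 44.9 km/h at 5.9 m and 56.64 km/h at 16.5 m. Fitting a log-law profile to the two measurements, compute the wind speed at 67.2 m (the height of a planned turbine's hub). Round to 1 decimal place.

Log law: V ∝ ln(z/z₀). From the pair, with r = V₁/V₂ = 0.79273,
ln z₀ = (ln z₁ − r·ln z₂)/(1 − r) = (1.7750 − 0.79273×2.8034)/0.20727 = -2.1582 → z₀ = 0.1155 m
V₃ = V₁ · ln(z₃/z₀)/ln(z₁/z₀) = 44.9 × 6.3659/3.9332 = 72.6712 km/h

72.7 km/h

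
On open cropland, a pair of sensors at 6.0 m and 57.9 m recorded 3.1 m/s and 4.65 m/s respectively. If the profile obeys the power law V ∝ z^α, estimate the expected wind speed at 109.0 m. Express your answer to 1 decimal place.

5.2 m/s

First find α: α = ln(V₂/V₁)/ln(z₂/z₁) = ln(4.65/3.1)/ln(57.9/6.0) = 0.40547/2.26696 = 0.1789
Extrapolate from 57.9 m to 109.0 m: V₃ = 4.65 × (109.0/57.9)^0.1789 = 4.65 × 1.1198 = 5.2071 m/s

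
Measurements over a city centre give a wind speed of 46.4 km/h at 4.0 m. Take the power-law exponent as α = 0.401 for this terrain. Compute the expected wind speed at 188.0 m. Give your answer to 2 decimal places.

217.28 km/h

Power-law profile: V₂ = V₁ · (z₂/z₁)^α
V₂ = 46.4 × (188.0/4.0)^0.401 = 46.4 × (47.0000)^0.401
    = 46.4 × 4.6829 = 217.2847 km/h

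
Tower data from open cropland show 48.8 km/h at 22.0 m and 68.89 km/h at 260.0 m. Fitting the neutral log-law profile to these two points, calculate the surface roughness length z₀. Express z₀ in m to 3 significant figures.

Log law: V(z) ∝ ln(z/z₀). With r = V₁/V₂ = 48.8/68.89 = 0.70838,
r · ln(z₂/z₀) = ln(z₁/z₀) ⇒ ln z₀ = (ln z₁ − r·ln z₂)/(1 − r)
ln z₀ = (3.09104 − 0.70838×5.56068) / 0.29162 = -2.9079
z₀ = exp(-2.9079) = 0.05459 m

z₀ ≈ 0.0546 m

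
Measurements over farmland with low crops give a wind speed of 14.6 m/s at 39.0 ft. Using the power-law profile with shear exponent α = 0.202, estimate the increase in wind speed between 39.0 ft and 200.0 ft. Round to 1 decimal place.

Power law: V₂ = V₁ · (z₂/z₁)^α = 14.6 × (5.1282)^0.202 = 20.3126 m/s
ΔV = 20.3126 − 14.6 = 5.7126 m/s

5.7 m/s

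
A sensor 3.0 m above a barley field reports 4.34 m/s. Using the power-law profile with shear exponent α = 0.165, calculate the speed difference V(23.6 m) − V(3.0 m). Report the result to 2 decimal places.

1.76 m/s

Power law: V₂ = V₁ · (z₂/z₁)^α = 4.34 × (7.8667)^0.165 = 6.0995 m/s
ΔV = 6.0995 − 4.34 = 1.7595 m/s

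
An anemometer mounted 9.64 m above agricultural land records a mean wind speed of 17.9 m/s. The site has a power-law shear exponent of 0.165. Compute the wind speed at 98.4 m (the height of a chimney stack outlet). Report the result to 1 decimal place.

Power-law profile: V₂ = V₁ · (z₂/z₁)^α
V₂ = 17.9 × (98.4/9.64)^0.165 = 17.9 × (10.2075)^0.165
    = 17.9 × 1.4671 = 26.2618 m/s

26.3 m/s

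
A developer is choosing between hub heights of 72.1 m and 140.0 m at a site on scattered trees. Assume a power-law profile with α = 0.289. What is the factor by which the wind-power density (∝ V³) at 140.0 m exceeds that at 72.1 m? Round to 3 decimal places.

Speed ratio: V_B/V_A = (z_B/z_A)^α = (140.0/72.1)^0.289 = (1.9417)^0.289 = 1.21140
Power-density ratio: P_B/P_A = (V_B/V_A)³ = (1.21140)³ = 1.77772

1.778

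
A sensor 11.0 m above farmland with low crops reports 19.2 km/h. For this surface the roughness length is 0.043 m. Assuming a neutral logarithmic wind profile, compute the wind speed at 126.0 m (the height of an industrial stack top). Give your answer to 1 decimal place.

Log law: V(z) ∝ ln(z/z₀), so V₂/V₁ = ln(z₂/z₀) / ln(z₁/z₀).
ln(126.0/0.043) = 7.9828, ln(11.0/0.043) = 5.5445
V₂ = 19.2 × 7.9828/5.5445 = 19.2 × 1.4398 = 27.6439 km/h

27.6 km/h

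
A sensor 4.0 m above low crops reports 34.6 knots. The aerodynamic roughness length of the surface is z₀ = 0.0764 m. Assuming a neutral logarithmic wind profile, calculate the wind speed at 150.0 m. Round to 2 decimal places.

Log law: V(z) ∝ ln(z/z₀), so V₂/V₁ = ln(z₂/z₀) / ln(z₁/z₀).
ln(150.0/0.0764) = 7.5824, ln(4.0/0.0764) = 3.9581
V₂ = 34.6 × 7.5824/3.9581 = 34.6 × 1.9157 = 66.2827 knots

66.28 knots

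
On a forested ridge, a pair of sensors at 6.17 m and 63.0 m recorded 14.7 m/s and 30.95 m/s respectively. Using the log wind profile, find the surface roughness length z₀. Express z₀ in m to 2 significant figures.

z₀ ≈ 0.75 m

Log law: V(z) ∝ ln(z/z₀). With r = V₁/V₂ = 14.7/30.95 = 0.47496,
r · ln(z₂/z₀) = ln(z₁/z₀) ⇒ ln z₀ = (ln z₁ − r·ln z₂)/(1 − r)
ln z₀ = (1.81970 − 0.47496×4.14313) / 0.52504 = -0.2821
z₀ = exp(-0.2821) = 0.7542 m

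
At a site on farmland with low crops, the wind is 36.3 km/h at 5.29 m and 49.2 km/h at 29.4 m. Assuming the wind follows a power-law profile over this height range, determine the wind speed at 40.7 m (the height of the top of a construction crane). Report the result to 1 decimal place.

First find α: α = ln(V₂/V₁)/ln(z₂/z₁) = ln(49.2/36.3)/ln(29.4/5.29) = 0.30408/1.71518 = 0.1773
Extrapolate from 29.4 m to 40.7 m: V₃ = 49.2 × (40.7/29.4)^0.1773 = 49.2 × 1.0594 = 52.1202 km/h

52.1 km/h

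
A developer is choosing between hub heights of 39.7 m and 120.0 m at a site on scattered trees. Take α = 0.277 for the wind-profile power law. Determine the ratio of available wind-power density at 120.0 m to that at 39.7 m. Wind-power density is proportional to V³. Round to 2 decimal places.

Speed ratio: V_B/V_A = (z_B/z_A)^α = (120.0/39.7)^0.277 = (3.0227)^0.277 = 1.35853
Power-density ratio: P_B/P_A = (V_B/V_A)³ = (1.35853)³ = 2.50729

2.51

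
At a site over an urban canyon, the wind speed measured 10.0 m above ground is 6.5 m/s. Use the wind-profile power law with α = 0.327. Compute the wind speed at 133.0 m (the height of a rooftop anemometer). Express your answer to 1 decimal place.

Power-law profile: V₂ = V₁ · (z₂/z₁)^α
V₂ = 6.5 × (133.0/10.0)^0.327 = 6.5 × (13.3000)^0.327
    = 6.5 × 2.3308 = 15.1500 m/s

15.2 m/s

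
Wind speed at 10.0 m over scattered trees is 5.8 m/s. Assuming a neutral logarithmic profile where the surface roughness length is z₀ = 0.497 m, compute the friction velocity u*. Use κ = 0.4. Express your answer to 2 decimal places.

u* ≈ 0.77 m/s

Log law: V(z) = (u*/κ) · ln(z/z₀) ⇒ u* = κ · V / ln(z/z₀)
u* = 0.4 × 5.8 / ln(10.0/0.497) = 0.4 × 5.8 / 3.0018
   = 2.3200 / 3.0018 = 0.7729 m/s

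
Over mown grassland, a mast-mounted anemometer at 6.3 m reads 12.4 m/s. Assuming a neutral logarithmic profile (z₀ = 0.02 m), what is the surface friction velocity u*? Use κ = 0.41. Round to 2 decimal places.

u* ≈ 0.88 m/s

Log law: V(z) = (u*/κ) · ln(z/z₀) ⇒ u* = κ · V / ln(z/z₀)
u* = 0.41 × 12.4 / ln(6.3/0.02) = 0.41 × 12.4 / 5.7526
   = 5.0840 / 5.7526 = 0.8838 m/s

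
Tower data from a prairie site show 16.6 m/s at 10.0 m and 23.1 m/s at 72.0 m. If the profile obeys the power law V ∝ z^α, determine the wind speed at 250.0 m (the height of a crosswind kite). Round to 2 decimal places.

First find α: α = ln(V₂/V₁)/ln(z₂/z₁) = ln(23.1/16.6)/ln(72.0/10.0) = 0.33043/1.97408 = 0.1674
Extrapolate from 72.0 m to 250.0 m: V₃ = 23.1 × (250.0/72.0)^0.1674 = 23.1 × 1.2317 = 28.4512 m/s

28.45 m/s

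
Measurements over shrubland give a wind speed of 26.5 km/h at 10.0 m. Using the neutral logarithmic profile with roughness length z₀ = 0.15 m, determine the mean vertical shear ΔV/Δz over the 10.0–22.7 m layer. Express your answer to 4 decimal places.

0.4073 km/h/m

Log law: V₂ = V₁ · ln(z₂/z₀)/ln(z₁/z₀) = 26.5 × 5.0195/4.1997 = 31.6728 km/h
ΔV/Δz = (31.6728 − 26.5)/(22.7 − 10.0) = 5.1728/12.7000 = 0.40731 km/h/m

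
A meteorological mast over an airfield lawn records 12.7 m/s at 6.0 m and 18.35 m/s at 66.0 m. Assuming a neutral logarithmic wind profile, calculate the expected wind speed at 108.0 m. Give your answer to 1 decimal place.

19.5 m/s

Log law: V ∝ ln(z/z₀). From the pair, with r = V₁/V₂ = 0.69210,
ln z₀ = (ln z₁ − r·ln z₂)/(1 − r) = (1.7918 − 0.69210×4.1897)/0.30790 = -3.5982 → z₀ = 0.02737 m
V₃ = V₁ · ln(z₃/z₀)/ln(z₁/z₀) = 12.7 × 8.2803/5.3900 = 19.5104 m/s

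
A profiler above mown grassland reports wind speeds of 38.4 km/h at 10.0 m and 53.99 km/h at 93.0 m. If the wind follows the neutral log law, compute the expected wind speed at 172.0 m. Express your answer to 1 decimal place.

58.3 km/h

Log law: V ∝ ln(z/z₀). From the pair, with r = V₁/V₂ = 0.71124,
ln z₀ = (ln z₁ − r·ln z₂)/(1 − r) = (2.3026 − 0.71124×4.5326)/0.28876 = -3.1902 → z₀ = 0.04116 m
V₃ = V₁ · ln(z₃/z₀)/ln(z₁/z₀) = 38.4 × 8.3377/5.4928 = 58.2887 km/h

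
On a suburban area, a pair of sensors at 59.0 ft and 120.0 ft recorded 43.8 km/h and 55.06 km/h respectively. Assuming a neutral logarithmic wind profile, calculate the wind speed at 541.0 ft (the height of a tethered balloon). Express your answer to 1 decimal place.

Log law: V ∝ ln(z/z₀). From the pair, with r = V₁/V₂ = 0.79550,
ln z₀ = (ln z₁ − r·ln z₂)/(1 − r) = (4.0775 − 0.79550×4.7875)/0.20450 = 1.3159 → z₀ = 3.728 ft
V₃ = V₁ · ln(z₃/z₀)/ln(z₁/z₀) = 43.8 × 4.9775/2.7616 = 78.9443 km/h

78.9 km/h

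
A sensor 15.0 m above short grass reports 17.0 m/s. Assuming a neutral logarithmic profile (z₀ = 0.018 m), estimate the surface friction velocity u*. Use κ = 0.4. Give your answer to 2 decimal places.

Log law: V(z) = (u*/κ) · ln(z/z₀) ⇒ u* = κ · V / ln(z/z₀)
u* = 0.4 × 17.0 / ln(15.0/0.018) = 0.4 × 17.0 / 6.7254
   = 6.8000 / 6.7254 = 1.0111 m/s

u* ≈ 1.01 m/s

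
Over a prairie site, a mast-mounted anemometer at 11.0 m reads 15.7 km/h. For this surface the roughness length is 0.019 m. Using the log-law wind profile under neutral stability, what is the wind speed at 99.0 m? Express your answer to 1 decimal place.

21.1 km/h

Log law: V(z) ∝ ln(z/z₀), so V₂/V₁ = ln(z₂/z₀) / ln(z₁/z₀).
ln(99.0/0.019) = 8.5584, ln(11.0/0.019) = 6.3612
V₂ = 15.7 × 8.5584/6.3612 = 15.7 × 1.3454 = 21.1229 km/h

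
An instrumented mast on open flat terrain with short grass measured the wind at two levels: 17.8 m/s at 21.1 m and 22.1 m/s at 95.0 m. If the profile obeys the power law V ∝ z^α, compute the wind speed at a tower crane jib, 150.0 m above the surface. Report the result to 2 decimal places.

23.60 m/s

First find α: α = ln(V₂/V₁)/ln(z₂/z₁) = ln(22.1/17.8)/ln(95.0/21.1) = 0.21638/1.50460 = 0.1438
Extrapolate from 95.0 m to 150.0 m: V₃ = 22.1 × (150.0/95.0)^0.1438 = 22.1 × 1.0679 = 23.6004 m/s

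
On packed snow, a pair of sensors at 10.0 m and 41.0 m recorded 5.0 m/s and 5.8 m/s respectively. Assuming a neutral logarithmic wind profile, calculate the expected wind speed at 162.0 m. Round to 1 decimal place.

6.6 m/s

Log law: V ∝ ln(z/z₀). From the pair, with r = V₁/V₂ = 0.86207,
ln z₀ = (ln z₁ − r·ln z₂)/(1 − r) = (2.3026 − 0.86207×3.7136)/0.13793 = -6.5161 → z₀ = 0.001479 m
V₃ = V₁ · ln(z₃/z₀)/ln(z₁/z₀) = 5.0 × 11.6037/8.8187 = 6.5790 m/s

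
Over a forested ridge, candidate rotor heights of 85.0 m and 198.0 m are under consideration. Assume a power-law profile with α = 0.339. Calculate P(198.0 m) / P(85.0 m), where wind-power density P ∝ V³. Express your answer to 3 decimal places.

Speed ratio: V_B/V_A = (z_B/z_A)^α = (198.0/85.0)^0.339 = (2.3294)^0.339 = 1.33198
Power-density ratio: P_B/P_A = (V_B/V_A)³ = (1.33198)³ = 2.36314

2.363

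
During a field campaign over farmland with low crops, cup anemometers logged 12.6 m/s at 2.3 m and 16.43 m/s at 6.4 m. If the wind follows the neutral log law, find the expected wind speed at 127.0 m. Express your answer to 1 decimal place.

Log law: V ∝ ln(z/z₀). From the pair, with r = V₁/V₂ = 0.76689,
ln z₀ = (ln z₁ − r·ln z₂)/(1 − r) = (0.8329 − 0.76689×1.8563)/0.23311 = -2.5339 → z₀ = 0.07935 m
V₃ = V₁ · ln(z₃/z₀)/ln(z₁/z₀) = 12.6 × 7.3780/3.3668 = 27.6121 m/s

27.6 m/s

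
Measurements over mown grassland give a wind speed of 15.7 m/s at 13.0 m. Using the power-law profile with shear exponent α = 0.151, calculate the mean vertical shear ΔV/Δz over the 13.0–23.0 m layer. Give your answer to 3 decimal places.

Power law: V₂ = V₁ · (z₂/z₁)^α = 15.7 × (1.7692)^0.151 = 17.1126 m/s
ΔV/Δz = (17.1126 − 15.7)/(23.0 − 13.0) = 1.4126/10.0000 = 0.14126 m/s/m

0.141 m/s/m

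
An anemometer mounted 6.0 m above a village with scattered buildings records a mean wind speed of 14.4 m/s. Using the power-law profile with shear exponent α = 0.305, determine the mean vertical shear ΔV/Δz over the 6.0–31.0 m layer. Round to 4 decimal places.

0.3745 m/s/m

Power law: V₂ = V₁ · (z₂/z₁)^α = 14.4 × (5.1667)^0.305 = 23.7625 m/s
ΔV/Δz = (23.7625 − 14.4)/(31.0 − 6.0) = 9.3625/25.0000 = 0.37450 m/s/m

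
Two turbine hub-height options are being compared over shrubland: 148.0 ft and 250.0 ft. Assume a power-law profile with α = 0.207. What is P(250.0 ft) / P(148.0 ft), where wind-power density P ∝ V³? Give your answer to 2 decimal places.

Speed ratio: V_B/V_A = (z_B/z_A)^α = (250.0/148.0)^0.207 = (1.6892)^0.207 = 1.11463
Power-density ratio: P_B/P_A = (V_B/V_A)³ = (1.11463)³ = 1.38480

1.38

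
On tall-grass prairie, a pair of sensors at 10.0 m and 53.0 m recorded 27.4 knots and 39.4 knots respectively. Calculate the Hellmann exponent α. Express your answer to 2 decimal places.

α ≈ 0.22

Power law: V₂/V₁ = (z₂/z₁)^α ⇒ α = ln(V₂/V₁) / ln(z₂/z₁)
α = ln(39.4/27.4) / ln(53.0/10.0) = ln(1.4380) / ln(5.3000)
  = 0.36322 / 1.66771 = 0.21780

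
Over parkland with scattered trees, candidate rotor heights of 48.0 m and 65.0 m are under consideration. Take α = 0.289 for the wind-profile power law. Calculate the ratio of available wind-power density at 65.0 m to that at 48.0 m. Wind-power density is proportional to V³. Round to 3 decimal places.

1.301

Speed ratio: V_B/V_A = (z_B/z_A)^α = (65.0/48.0)^0.289 = (1.3542)^0.289 = 1.09157
Power-density ratio: P_B/P_A = (V_B/V_A)³ = (1.09157)³ = 1.30065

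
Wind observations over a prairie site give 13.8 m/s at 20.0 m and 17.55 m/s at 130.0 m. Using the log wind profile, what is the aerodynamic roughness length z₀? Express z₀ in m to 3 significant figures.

Log law: V(z) ∝ ln(z/z₀). With r = V₁/V₂ = 13.8/17.55 = 0.78632,
r · ln(z₂/z₀) = ln(z₁/z₀) ⇒ ln z₀ = (ln z₁ − r·ln z₂)/(1 − r)
ln z₀ = (2.99573 − 0.78632×4.86753) / 0.21368 = -3.8925
z₀ = exp(-3.8925) = 0.02039 m

z₀ ≈ 0.0204 m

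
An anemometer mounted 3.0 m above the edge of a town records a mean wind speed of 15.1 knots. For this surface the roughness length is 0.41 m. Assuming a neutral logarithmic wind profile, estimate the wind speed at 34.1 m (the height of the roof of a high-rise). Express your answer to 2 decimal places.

33.54 knots

Log law: V(z) ∝ ln(z/z₀), so V₂/V₁ = ln(z₂/z₀) / ln(z₁/z₀).
ln(34.1/0.41) = 4.4209, ln(3.0/0.41) = 1.9902
V₂ = 15.1 × 4.4209/1.9902 = 15.1 × 2.2213 = 33.5419 knots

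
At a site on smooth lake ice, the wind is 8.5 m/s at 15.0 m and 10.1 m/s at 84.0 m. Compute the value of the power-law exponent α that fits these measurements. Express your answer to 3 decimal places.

Power law: V₂/V₁ = (z₂/z₁)^α ⇒ α = ln(V₂/V₁) / ln(z₂/z₁)
α = ln(10.1/8.5) / ln(84.0/15.0) = ln(1.1882) / ln(5.6000)
  = 0.17247 / 1.72277 = 0.10011

α ≈ 0.100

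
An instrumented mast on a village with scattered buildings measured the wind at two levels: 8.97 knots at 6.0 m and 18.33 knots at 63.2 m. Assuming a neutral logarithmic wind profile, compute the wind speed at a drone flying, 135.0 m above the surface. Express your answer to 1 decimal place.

21.3 knots

Log law: V ∝ ln(z/z₀). From the pair, with r = V₁/V₂ = 0.48936,
ln z₀ = (ln z₁ − r·ln z₂)/(1 − r) = (1.7918 − 0.48936×4.1463)/0.51064 = -0.4647 → z₀ = 0.6283 m
V₃ = V₁ · ln(z₃/z₀)/ln(z₁/z₀) = 8.97 × 5.3700/2.2564 = 21.3471 knots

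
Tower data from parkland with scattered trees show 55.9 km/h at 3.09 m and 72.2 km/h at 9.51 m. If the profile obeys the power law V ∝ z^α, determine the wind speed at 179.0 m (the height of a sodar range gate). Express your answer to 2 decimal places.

140.82 km/h

First find α: α = ln(V₂/V₁)/ln(z₂/z₁) = ln(72.2/55.9)/ln(9.51/3.09) = 0.25588/1.12417 = 0.2276
Extrapolate from 9.51 m to 179.0 m: V₃ = 72.2 × (179.0/9.51)^0.2276 = 72.2 × 1.9504 = 140.8213 km/h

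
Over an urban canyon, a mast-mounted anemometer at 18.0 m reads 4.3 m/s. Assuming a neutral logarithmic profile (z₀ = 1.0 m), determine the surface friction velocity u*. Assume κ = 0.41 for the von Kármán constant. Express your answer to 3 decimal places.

u* ≈ 0.610 m/s

Log law: V(z) = (u*/κ) · ln(z/z₀) ⇒ u* = κ · V / ln(z/z₀)
u* = 0.41 × 4.3 / ln(18.0/1.0) = 0.41 × 4.3 / 2.8904
   = 1.7630 / 2.8904 = 0.6100 m/s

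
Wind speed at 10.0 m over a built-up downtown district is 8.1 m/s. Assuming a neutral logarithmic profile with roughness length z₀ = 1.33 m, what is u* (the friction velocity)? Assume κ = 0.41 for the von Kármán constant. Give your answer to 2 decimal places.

u* ≈ 1.65 m/s

Log law: V(z) = (u*/κ) · ln(z/z₀) ⇒ u* = κ · V / ln(z/z₀)
u* = 0.41 × 8.1 / ln(10.0/1.33) = 0.41 × 8.1 / 2.0174
   = 3.3210 / 2.0174 = 1.6462 m/s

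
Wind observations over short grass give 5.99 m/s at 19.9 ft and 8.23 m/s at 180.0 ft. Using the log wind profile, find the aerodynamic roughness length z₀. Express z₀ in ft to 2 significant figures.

Log law: V(z) ∝ ln(z/z₀). With r = V₁/V₂ = 5.99/8.23 = 0.72783,
r · ln(z₂/z₀) = ln(z₁/z₀) ⇒ ln z₀ = (ln z₁ − r·ln z₂)/(1 − r)
ln z₀ = (2.99072 − 0.72783×5.19296) / 0.27217 = -2.8983
z₀ = exp(-2.8983) = 0.05512 ft

z₀ ≈ 0.055 ft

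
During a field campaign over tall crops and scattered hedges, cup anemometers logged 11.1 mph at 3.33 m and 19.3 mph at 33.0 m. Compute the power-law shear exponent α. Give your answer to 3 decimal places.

α ≈ 0.241

Power law: V₂/V₁ = (z₂/z₁)^α ⇒ α = ln(V₂/V₁) / ln(z₂/z₁)
α = ln(19.3/11.1) / ln(33.0/3.33) = ln(1.7387) / ln(9.9099)
  = 0.55316 / 2.29354 = 0.24118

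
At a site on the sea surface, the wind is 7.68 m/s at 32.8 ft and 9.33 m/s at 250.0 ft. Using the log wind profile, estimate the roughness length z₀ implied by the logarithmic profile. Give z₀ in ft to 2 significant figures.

z₀ ≈ 0.0026 ft

Log law: V(z) ∝ ln(z/z₀). With r = V₁/V₂ = 7.68/9.33 = 0.82315,
r · ln(z₂/z₀) = ln(z₁/z₀) ⇒ ln z₀ = (ln z₁ − r·ln z₂)/(1 − r)
ln z₀ = (3.49043 − 0.82315×5.52146) / 0.17685 = -5.9631
z₀ = exp(-5.9631) = 0.002572 ft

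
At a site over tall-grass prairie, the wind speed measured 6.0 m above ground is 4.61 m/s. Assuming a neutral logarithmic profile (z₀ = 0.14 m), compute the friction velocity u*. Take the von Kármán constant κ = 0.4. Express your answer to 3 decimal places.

u* ≈ 0.491 m/s

Log law: V(z) = (u*/κ) · ln(z/z₀) ⇒ u* = κ · V / ln(z/z₀)
u* = 0.4 × 4.61 / ln(6.0/0.14) = 0.4 × 4.61 / 3.7579
   = 1.8440 / 3.7579 = 0.4907 m/s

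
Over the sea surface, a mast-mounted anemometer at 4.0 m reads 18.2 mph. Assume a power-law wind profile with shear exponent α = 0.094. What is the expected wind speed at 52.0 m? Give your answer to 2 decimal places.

23.16 mph

Power-law profile: V₂ = V₁ · (z₂/z₁)^α
V₂ = 18.2 × (52.0/4.0)^0.094 = 18.2 × (13.0000)^0.094
    = 18.2 × 1.2727 = 23.1623 mph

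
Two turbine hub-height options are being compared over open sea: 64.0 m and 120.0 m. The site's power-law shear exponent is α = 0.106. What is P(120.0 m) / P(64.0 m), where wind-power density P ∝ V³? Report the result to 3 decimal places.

Speed ratio: V_B/V_A = (z_B/z_A)^α = (120.0/64.0)^0.106 = (1.8750)^0.106 = 1.06890
Power-density ratio: P_B/P_A = (V_B/V_A)³ = (1.06890)³ = 1.22128

1.221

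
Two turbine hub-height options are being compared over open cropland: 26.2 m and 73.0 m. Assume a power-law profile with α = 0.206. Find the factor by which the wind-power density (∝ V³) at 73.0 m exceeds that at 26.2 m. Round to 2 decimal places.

1.88

Speed ratio: V_B/V_A = (z_B/z_A)^α = (73.0/26.2)^0.206 = (2.7863)^0.206 = 1.23502
Power-density ratio: P_B/P_A = (V_B/V_A)³ = (1.23502)³ = 1.88375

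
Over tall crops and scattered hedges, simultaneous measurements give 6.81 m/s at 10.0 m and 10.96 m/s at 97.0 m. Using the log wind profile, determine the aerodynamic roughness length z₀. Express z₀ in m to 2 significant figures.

Log law: V(z) ∝ ln(z/z₀). With r = V₁/V₂ = 6.81/10.96 = 0.62135,
r · ln(z₂/z₀) = ln(z₁/z₀) ⇒ ln z₀ = (ln z₁ − r·ln z₂)/(1 − r)
ln z₀ = (2.30259 − 0.62135×4.57471) / 0.37865 = -1.4259
z₀ = exp(-1.4259) = 0.2403 m

z₀ ≈ 0.24 m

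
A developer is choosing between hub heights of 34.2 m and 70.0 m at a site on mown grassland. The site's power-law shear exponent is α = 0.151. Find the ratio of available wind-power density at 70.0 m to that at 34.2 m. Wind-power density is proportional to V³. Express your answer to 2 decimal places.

1.38

Speed ratio: V_B/V_A = (z_B/z_A)^α = (70.0/34.2)^0.151 = (2.0468)^0.151 = 1.11422
Power-density ratio: P_B/P_A = (V_B/V_A)³ = (1.11422)³ = 1.38330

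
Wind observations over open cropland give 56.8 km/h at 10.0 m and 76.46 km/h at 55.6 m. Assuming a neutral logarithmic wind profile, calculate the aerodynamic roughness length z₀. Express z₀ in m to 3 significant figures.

Log law: V(z) ∝ ln(z/z₀). With r = V₁/V₂ = 56.8/76.46 = 0.74287,
r · ln(z₂/z₀) = ln(z₁/z₀) ⇒ ln z₀ = (ln z₁ − r·ln z₂)/(1 − r)
ln z₀ = (2.30259 − 0.74287×4.01818) / 0.25713 = -2.6540
z₀ = exp(-2.6540) = 0.07037 m

z₀ ≈ 0.0704 m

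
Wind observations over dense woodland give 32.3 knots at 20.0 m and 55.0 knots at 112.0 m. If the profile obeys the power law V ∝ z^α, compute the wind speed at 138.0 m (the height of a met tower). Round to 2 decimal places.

First find α: α = ln(V₂/V₁)/ln(z₂/z₁) = ln(55.0/32.3)/ln(112.0/20.0) = 0.53227/1.72277 = 0.3090
Extrapolate from 112.0 m to 138.0 m: V₃ = 55.0 × (138.0/112.0)^0.3090 = 55.0 × 1.0666 = 58.6642 knots

58.66 knots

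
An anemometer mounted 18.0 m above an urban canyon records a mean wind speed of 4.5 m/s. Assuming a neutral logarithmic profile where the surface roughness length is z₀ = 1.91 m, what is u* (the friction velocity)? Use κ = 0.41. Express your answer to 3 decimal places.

Log law: V(z) = (u*/κ) · ln(z/z₀) ⇒ u* = κ · V / ln(z/z₀)
u* = 0.41 × 4.5 / ln(18.0/1.91) = 0.41 × 4.5 / 2.2433
   = 1.8450 / 2.2433 = 0.8225 m/s

u* ≈ 0.822 m/s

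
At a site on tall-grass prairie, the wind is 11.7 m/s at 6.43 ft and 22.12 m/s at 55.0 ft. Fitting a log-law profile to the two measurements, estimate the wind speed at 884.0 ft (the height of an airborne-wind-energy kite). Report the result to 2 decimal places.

Log law: V ∝ ln(z/z₀). From the pair, with r = V₁/V₂ = 0.52893,
ln z₀ = (ln z₁ − r·ln z₂)/(1 − r) = (1.8610 − 0.52893×4.0073)/0.47107 = -0.5490 → z₀ = 0.5775 ft
V₃ = V₁ · ln(z₃/z₀)/ln(z₁/z₀) = 11.7 × 7.3335/2.4100 = 35.6022 m/s

35.60 m/s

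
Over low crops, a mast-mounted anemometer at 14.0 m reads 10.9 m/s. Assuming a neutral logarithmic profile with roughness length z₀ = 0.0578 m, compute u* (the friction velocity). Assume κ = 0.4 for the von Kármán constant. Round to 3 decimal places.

Log law: V(z) = (u*/κ) · ln(z/z₀) ⇒ u* = κ · V / ln(z/z₀)
u* = 0.4 × 10.9 / ln(14.0/0.0578) = 0.4 × 10.9 / 5.4898
   = 4.3600 / 5.4898 = 0.7942 m/s

u* ≈ 0.794 m/s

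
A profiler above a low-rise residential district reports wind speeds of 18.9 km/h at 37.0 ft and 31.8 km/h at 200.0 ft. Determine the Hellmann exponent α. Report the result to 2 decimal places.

Power law: V₂/V₁ = (z₂/z₁)^α ⇒ α = ln(V₂/V₁) / ln(z₂/z₁)
α = ln(31.8/18.9) / ln(200.0/37.0) = ln(1.6825) / ln(5.4054)
  = 0.52030 / 1.68740 = 0.30835

α ≈ 0.31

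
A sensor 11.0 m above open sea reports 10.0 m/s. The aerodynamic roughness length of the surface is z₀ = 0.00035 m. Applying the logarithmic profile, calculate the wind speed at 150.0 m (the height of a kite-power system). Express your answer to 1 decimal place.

12.5 m/s

Log law: V(z) ∝ ln(z/z₀), so V₂/V₁ = ln(z₂/z₀) / ln(z₁/z₀).
ln(150.0/0.00035) = 12.9682, ln(11.0/0.00035) = 10.3555
V₂ = 10.0 × 12.9682/10.3555 = 10.0 × 1.2523 = 12.5231 m/s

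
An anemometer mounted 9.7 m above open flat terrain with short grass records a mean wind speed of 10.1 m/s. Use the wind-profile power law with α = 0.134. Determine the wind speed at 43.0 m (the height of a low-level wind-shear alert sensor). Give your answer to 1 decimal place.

12.3 m/s

Power-law profile: V₂ = V₁ · (z₂/z₁)^α
V₂ = 10.1 × (43.0/9.7)^0.134 = 10.1 × (4.4330)^0.134
    = 10.1 × 1.2208 = 12.3304 m/s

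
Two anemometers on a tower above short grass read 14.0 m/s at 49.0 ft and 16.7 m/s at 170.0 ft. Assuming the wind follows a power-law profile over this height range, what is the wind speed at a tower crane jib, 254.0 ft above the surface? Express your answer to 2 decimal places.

First find α: α = ln(V₂/V₁)/ln(z₂/z₁) = ln(16.7/14.0)/ln(170.0/49.0) = 0.17635/1.24398 = 0.1418
Extrapolate from 170.0 ft to 254.0 ft: V₃ = 16.7 × (254.0/170.0)^0.1418 = 16.7 × 1.0586 = 17.6782 m/s

17.68 m/s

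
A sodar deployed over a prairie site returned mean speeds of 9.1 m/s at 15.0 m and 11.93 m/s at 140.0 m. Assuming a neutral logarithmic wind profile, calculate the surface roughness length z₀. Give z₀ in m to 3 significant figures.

Log law: V(z) ∝ ln(z/z₀). With r = V₁/V₂ = 9.1/11.93 = 0.76278,
r · ln(z₂/z₀) = ln(z₁/z₀) ⇒ ln z₀ = (ln z₁ − r·ln z₂)/(1 − r)
ln z₀ = (2.70805 − 0.76278×4.94164) / 0.23722 = -4.4742
z₀ = exp(-4.4742) = 0.01140 m

z₀ ≈ 0.0114 m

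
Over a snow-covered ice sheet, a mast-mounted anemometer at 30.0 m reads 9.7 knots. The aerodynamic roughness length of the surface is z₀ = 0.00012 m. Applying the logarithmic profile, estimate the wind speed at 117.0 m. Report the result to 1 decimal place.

10.8 knots

Log law: V(z) ∝ ln(z/z₀), so V₂/V₁ = ln(z₂/z₀) / ln(z₁/z₀).
ln(117.0/0.00012) = 13.7902, ln(30.0/0.00012) = 12.4292
V₂ = 9.7 × 13.7902/12.4292 = 9.7 × 1.1095 = 10.7621 knots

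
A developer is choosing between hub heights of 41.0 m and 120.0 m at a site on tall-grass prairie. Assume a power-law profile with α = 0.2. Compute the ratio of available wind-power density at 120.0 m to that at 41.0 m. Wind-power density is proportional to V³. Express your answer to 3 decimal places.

Speed ratio: V_B/V_A = (z_B/z_A)^α = (120.0/41.0)^0.2 = (2.9268)^0.2 = 1.23959
Power-density ratio: P_B/P_A = (V_B/V_A)³ = (1.23959)³ = 1.90475

1.905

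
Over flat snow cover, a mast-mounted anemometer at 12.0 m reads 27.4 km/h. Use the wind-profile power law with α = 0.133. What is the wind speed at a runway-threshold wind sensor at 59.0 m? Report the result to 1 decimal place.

33.9 km/h

Power-law profile: V₂ = V₁ · (z₂/z₁)^α
V₂ = 27.4 × (59.0/12.0)^0.133 = 27.4 × (4.9167)^0.133
    = 27.4 × 1.2359 = 33.8644 km/h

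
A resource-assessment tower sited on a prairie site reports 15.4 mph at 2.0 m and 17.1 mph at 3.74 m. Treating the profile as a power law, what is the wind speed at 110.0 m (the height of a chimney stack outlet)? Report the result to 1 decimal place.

First find α: α = ln(V₂/V₁)/ln(z₂/z₁) = ln(17.1/15.4)/ln(3.74/2.0) = 0.10471/0.62594 = 0.1673
Extrapolate from 3.74 m to 110.0 m: V₃ = 17.1 × (110.0/3.74)^0.1673 = 17.1 × 1.7606 = 30.1065 mph

30.1 mph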